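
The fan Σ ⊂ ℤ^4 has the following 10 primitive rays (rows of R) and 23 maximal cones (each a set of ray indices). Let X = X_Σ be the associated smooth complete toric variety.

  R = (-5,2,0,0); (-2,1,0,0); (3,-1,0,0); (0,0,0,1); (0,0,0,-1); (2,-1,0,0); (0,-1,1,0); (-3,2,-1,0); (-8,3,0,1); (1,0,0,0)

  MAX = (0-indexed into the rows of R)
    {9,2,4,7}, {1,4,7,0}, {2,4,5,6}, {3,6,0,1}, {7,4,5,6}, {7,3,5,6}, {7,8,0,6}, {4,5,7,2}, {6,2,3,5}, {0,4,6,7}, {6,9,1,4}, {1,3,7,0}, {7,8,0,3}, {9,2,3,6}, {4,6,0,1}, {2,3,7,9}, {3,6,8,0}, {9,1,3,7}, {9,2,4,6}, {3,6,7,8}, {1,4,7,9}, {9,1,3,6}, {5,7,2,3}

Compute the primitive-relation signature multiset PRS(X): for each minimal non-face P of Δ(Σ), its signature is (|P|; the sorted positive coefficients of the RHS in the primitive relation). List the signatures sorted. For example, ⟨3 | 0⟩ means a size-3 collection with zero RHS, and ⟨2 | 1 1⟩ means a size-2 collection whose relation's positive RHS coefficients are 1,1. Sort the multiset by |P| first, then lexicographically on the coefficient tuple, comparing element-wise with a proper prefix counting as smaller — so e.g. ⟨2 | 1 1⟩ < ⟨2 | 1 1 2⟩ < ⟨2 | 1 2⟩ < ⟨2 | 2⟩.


Σ has 16 primitive collections:

  P={1,5}:  v_{1} + v_{5} = 0 ; sig = ⟨2 | 0⟩
  P={3,4}:  v_{3} + v_{4} = 0 ; sig = ⟨2 | 0⟩
  P={0,2}:  v_{0} + v_{2} = v_{1} ; sig = ⟨2 | 1⟩
  P={1,2}:  v_{1} + v_{2} = v_{9} ; sig = ⟨2 | 1⟩
  P={5,9}:  v_{5} + v_{9} = v_{2} ; sig = ⟨2 | 1⟩
  P={0,5}:  v_{0} + v_{5} = v_{6} + v_{7} ; sig = ⟨2 | 1 1⟩
  P={2,8}:  v_{2} + v_{8} = v_{0} + v_{3} ; sig = ⟨2 | 1 1⟩
  P={4,8}:  v_{4} + v_{8} = v_{0} + v_{6} + v_{7} ; sig = ⟨2 | 1 1 1⟩
  P={8,9}:  v_{8} + v_{9} = v_{0} + v_{1} + v_{3} ; sig = ⟨2 | 1 1 1⟩
  P={1,8}:  v_{1} + v_{8} = 2·v_{0} + v_{3} ; sig = ⟨2 | 1 2⟩
  P={5,8}:  v_{5} + v_{8} = v_{3} + 2·v_{6} + 2·v_{7} ; sig = ⟨2 | 1 2 2⟩
  P={0,9}:  v_{0} + v_{9} = 2·v_{1} ; sig = ⟨2 | 2⟩
  P={2,6,7}:  v_{2} + v_{6} + v_{7} = 0 ; sig = ⟨3 | 0⟩
  P={1,6,7}:  v_{1} + v_{6} + v_{7} = v_{0} ; sig = ⟨3 | 1⟩
  P={6,7,9}:  v_{6} + v_{7} + v_{9} = v_{1} ; sig = ⟨3 | 1⟩
  P={0,3,6,7}:  v_{0} + v_{3} + v_{6} + v_{7} = v_{8} ; sig = ⟨4 | 1⟩

Sorted signature multiset PRS(X):
{ ⟨2 | 0⟩ ×2,  ⟨2 | 1⟩ ×3,  ⟨2 | 1 1⟩ ×2,  ⟨2 | 1 1 1⟩ ×2,  ⟨2 | 1 2⟩,  ⟨2 | 1 2 2⟩,  ⟨2 | 2⟩,  ⟨3 | 0⟩,  ⟨3 | 1⟩ ×2,  ⟨4 | 1⟩ }


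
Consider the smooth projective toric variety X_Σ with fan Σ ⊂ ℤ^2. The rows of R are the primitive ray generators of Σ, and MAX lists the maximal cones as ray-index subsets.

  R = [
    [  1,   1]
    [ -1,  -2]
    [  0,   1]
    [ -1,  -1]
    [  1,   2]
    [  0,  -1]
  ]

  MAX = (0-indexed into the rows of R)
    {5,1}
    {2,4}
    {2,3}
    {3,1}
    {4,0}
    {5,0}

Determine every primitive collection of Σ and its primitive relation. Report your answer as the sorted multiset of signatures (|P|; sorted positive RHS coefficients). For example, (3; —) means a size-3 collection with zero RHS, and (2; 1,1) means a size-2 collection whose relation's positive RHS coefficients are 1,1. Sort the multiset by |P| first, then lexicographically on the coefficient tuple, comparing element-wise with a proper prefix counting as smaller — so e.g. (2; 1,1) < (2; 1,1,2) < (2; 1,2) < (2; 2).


Σ has 9 primitive collections:

  • {0,3}:  v_{0} + v_{3} = 0  ⟹  sig = (2; —)
  • {1,4}:  v_{1} + v_{4} = 0  ⟹  sig = (2; —)
  • {2,5}:  v_{2} + v_{5} = 0  ⟹  sig = (2; —)
  • {0,1}:  v_{0} + v_{1} = v_{5}  ⟹  sig = (2; 1)
  • {0,2}:  v_{0} + v_{2} = v_{4}  ⟹  sig = (2; 1)
  • {1,2}:  v_{1} + v_{2} = v_{3}  ⟹  sig = (2; 1)
  • {3,4}:  v_{3} + v_{4} = v_{2}  ⟹  sig = (2; 1)
  • {3,5}:  v_{3} + v_{5} = v_{1}  ⟹  sig = (2; 1)
  • {4,5}:  v_{4} + v_{5} = v_{0}  ⟹  sig = (2; 1)

Signatures (|P|; sorted positive RHS coefficients), sorted:
    (2; —)
    (2; —)
    (2; —)
    (2; 1)
    (2; 1)
    (2; 1)
    (2; 1)
    (2; 1)
    (2; 1)


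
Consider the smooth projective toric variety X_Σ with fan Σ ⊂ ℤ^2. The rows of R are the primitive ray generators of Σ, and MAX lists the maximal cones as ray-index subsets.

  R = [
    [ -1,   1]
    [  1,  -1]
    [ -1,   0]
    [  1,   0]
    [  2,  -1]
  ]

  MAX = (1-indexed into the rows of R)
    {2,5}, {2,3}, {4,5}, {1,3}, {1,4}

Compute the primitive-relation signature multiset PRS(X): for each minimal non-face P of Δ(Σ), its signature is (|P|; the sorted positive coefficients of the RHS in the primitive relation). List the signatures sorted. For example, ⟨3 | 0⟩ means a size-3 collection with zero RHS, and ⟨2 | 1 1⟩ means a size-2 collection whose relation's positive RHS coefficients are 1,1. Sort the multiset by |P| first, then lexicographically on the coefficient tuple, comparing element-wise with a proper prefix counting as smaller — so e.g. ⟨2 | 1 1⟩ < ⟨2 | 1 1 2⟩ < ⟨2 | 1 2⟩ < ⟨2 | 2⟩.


5 collections generate NE(X_Σ); each relation:

  • {1,2}:  v_{1} + v_{2} = 0 — sig = ⟨2 | 0⟩
  • {3,4}:  v_{3} + v_{4} = 0 — sig = ⟨2 | 0⟩
  • {1,5}:  v_{1} + v_{5} = v_{4} — sig = ⟨2 | 1⟩
  • {2,4}:  v_{2} + v_{4} = v_{5} — sig = ⟨2 | 1⟩
  • {3,5}:  v_{3} + v_{5} = v_{2} — sig = ⟨2 | 1⟩

Signatures (|P|; sorted positive RHS coefficients), sorted:
    |P|=2: 5 collections, coeffs (), (), (1), (1), (1)


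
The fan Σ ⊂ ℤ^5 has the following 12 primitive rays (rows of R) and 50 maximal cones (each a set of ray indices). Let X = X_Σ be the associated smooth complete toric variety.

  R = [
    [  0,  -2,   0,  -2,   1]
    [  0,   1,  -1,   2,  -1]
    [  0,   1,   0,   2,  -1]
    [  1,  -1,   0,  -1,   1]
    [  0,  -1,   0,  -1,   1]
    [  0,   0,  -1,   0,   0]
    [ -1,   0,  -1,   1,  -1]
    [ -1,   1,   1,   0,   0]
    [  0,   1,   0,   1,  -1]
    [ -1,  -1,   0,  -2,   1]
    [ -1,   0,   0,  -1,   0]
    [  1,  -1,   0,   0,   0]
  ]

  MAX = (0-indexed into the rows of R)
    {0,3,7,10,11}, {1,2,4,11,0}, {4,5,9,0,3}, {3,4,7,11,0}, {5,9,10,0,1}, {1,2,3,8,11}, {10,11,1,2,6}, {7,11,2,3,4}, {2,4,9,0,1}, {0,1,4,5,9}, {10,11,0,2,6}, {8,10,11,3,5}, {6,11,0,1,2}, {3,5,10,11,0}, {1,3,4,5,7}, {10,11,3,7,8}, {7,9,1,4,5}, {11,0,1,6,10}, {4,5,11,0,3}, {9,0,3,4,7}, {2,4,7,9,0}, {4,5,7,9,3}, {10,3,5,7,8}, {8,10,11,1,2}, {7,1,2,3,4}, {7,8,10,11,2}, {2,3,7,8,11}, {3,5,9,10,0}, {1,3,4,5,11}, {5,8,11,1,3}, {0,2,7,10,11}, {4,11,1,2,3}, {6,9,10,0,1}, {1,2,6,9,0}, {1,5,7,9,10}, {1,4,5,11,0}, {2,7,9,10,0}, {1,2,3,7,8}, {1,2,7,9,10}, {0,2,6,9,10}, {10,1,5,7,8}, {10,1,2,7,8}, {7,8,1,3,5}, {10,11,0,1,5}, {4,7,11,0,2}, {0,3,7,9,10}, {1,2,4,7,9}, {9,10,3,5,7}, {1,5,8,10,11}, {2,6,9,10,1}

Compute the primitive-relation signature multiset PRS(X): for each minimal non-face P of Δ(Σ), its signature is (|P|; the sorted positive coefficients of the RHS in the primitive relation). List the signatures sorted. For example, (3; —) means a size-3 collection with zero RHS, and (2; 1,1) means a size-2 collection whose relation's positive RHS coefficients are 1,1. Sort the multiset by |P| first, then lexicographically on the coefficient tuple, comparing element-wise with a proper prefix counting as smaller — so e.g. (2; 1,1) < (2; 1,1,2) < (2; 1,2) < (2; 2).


Σ has 22 primitive collections:

  {4,8}:  v_{4} + v_{8} = 0  ⟹  sig = (2; —)
  {2,5}:  v_{2} + v_{5} = v_{1}  ⟹  sig = (2; 1)
  {4,10}:  v_{4} + v_{10} = v_{9}  ⟹  sig = (2; 1)
  {8,9}:  v_{8} + v_{9} = v_{10}  ⟹  sig = (2; 1)
  {9,11}:  v_{9} + v_{11} = v_{0}  ⟹  sig = (2; 1)
  {0,8}:  v_{0} + v_{8} = v_{10} + v_{11}  ⟹  sig = (2; 1,1)
  {3,6}:  v_{3} + v_{6} = v_{0} + v_{1}  ⟹  sig = (2; 1,1)
  {4,6}:  v_{4} + v_{6} = v_{0} + v_{1} + v_{2} + v_{9}  ⟹  sig = (2; 1,1,1,1)
  {6,8}:  v_{6} + v_{8} = v_{1} + v_{2} + 2·v_{10} + v_{11}  ⟹  sig = (2; 1,1,1,2)
  {5,6}:  v_{5} + v_{6} = v_{0} + 2·v_{1} + v_{10}  ⟹  sig = (2; 1,1,2)
  {6,7}:  v_{6} + v_{7} = 2·v_{2} + v_{9} + v_{10}  ⟹  sig = (2; 1,1,2)
  {2,3,10}:  v_{2} + v_{3} + v_{10} = 0  ⟹  sig = (3; —)
  {5,7,11}:  v_{5} + v_{7} + v_{11} = 0  ⟹  sig = (3; —)
  {0,5,7}:  v_{0} + v_{5} + v_{7} = v_{9}  ⟹  sig = (3; 1)
  {1,3,10}:  v_{1} + v_{3} + v_{10} = v_{5}  ⟹  sig = (3; 1)
  {1,7,11}:  v_{1} + v_{7} + v_{11} = v_{2}  ⟹  sig = (3; 1)
  {2,3,9}:  v_{2} + v_{3} + v_{9} = v_{4}  ⟹  sig = (3; 1)
  {0,1,7}:  v_{0} + v_{1} + v_{7} = v_{2} + v_{9}  ⟹  sig = (3; 1,1)
  {0,2,3}:  v_{0} + v_{2} + v_{3} = v_{4} + v_{11}  ⟹  sig = (3; 1,1)
  {1,3,9}:  v_{1} + v_{3} + v_{9} = v_{4} + v_{5}  ⟹  sig = (3; 1,1)
  {0,1,3}:  v_{0} + v_{1} + v_{3} = v_{4} + v_{5} + v_{11}  ⟹  sig = (3; 1,1,1)
  {0,1,2,10}:  v_{0} + v_{1} + v_{2} + v_{10} = v_{6}  ⟹  sig = (4; 1)

Sorted signature multiset PRS(X):
[(2; —), (2; 1), (2; 1), (2; 1), (2; 1), (2; 1,1), (2; 1,1), (2; 1,1,1,1), (2; 1,1,1,2), (2; 1,1,2), (2; 1,1,2), (3; —), (3; —), (3; 1), (3; 1), (3; 1), (3; 1), (3; 1,1), (3; 1,1), (3; 1,1), (3; 1,1,1), (4; 1)]


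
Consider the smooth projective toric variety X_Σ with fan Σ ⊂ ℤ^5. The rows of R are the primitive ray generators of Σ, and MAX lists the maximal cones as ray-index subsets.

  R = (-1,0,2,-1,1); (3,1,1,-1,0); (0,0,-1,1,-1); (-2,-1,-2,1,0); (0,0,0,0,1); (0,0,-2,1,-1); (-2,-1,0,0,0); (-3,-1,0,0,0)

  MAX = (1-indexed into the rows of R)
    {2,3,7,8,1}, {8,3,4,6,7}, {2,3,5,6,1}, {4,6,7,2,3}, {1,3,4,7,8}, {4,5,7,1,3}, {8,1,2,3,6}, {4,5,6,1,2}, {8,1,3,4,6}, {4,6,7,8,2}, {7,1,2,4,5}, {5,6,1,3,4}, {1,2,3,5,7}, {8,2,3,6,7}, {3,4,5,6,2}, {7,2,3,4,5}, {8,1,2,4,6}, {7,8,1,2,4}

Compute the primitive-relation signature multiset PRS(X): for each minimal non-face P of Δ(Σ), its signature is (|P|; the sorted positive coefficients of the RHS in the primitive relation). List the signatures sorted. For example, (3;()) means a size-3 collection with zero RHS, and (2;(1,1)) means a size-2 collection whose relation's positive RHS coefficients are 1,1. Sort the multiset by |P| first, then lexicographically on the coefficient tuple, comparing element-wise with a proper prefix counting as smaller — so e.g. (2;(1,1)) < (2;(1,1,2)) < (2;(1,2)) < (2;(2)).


|primitive collections| = 5. Relations:

  P = {5,8}:  v_{5} + v_{8} = v_{1} + v_{4}  ⇒ sig = (2;(1,1))
  P = {1,6,7}:  v_{1} + v_{6} + v_{7} = v_{8}  ⇒ sig = (3;(1))
  P = {5,6,7}:  v_{5} + v_{6} + v_{7} = v_{4}  ⇒ sig = (3;(1))
  P = {1,2,3,4}:  v_{1} + v_{2} + v_{3} + v_{4} = 0  ⇒ sig = (4;())
  P = {2,3,4,8}:  v_{2} + v_{3} + v_{4} + v_{8} = v_{6} + v_{7}  ⇒ sig = (4;(1,1))

Hence PRS(X_Σ) =
[(2;(1,1)), (3;(1)), (3;(1)), (4;()), (4;(1,1))]


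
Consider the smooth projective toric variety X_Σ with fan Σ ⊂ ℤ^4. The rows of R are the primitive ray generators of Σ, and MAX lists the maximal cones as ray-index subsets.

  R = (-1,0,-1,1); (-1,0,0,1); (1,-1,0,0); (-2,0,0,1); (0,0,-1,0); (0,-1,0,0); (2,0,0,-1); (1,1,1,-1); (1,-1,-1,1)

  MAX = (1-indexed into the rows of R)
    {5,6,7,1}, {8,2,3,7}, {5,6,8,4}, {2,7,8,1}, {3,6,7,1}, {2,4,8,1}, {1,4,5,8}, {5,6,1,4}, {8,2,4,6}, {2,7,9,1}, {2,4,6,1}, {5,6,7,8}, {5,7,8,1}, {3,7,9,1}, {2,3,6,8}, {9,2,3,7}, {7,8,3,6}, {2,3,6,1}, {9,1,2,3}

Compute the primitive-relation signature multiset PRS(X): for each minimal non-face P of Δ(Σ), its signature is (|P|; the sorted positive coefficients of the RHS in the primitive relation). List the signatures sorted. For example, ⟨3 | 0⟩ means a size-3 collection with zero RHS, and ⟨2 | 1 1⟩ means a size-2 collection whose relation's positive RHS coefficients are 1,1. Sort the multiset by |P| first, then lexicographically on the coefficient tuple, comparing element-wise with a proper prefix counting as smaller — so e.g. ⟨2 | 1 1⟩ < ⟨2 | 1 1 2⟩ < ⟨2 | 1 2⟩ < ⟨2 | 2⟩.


Δ(Σ) — 9 vertices, 12 min non-faces:

  P={4,7}:  v_{4} + v_{7} = 0  ⟹  sig = ⟨2 | 0⟩
  P={2,5}:  v_{2} + v_{5} = v_{1}  ⟹  sig = ⟨2 | 1⟩
  P={3,4}:  v_{3} + v_{4} = v_{2} + v_{6}  ⟹  sig = ⟨2 | 1 1⟩
  P={3,5}:  v_{3} + v_{5} = v_{1} + v_{6} + v_{7}  ⟹  sig = ⟨2 | 1 1 1⟩
  P={4,9}:  v_{4} + v_{9} = v_{1} + v_{2} + v_{3}  ⟹  sig = ⟨2 | 1 1 1⟩
  P={5,9}:  v_{5} + v_{9} = 2·v_{1} + v_{3} + v_{7}  ⟹  sig = ⟨2 | 1 1 2⟩
  P={6,9}:  v_{6} + v_{9} = v_{1} + 2·v_{3}  ⟹  sig = ⟨2 | 1 2⟩
  P={8,9}:  v_{8} + v_{9} = 2·v_{2} + 2·v_{7}  ⟹  sig = ⟨2 | 2 2⟩
  P={1,6,8}:  v_{1} + v_{6} + v_{8} = 0  ⟹  sig = ⟨3 | 0⟩
  P={2,6,7}:  v_{2} + v_{6} + v_{7} = v_{3}  ⟹  sig = ⟨3 | 1⟩
  P={1,3,8}:  v_{1} + v_{3} + v_{8} = v_{2} + v_{7}  ⟹  sig = ⟨3 | 1 1⟩
  P={1,2,3,7}:  v_{1} + v_{2} + v_{3} + v_{7} = v_{9}  ⟹  sig = ⟨4 | 1⟩

Signatures (|P|; sorted positive RHS coefficients), sorted:
[⟨2 | 0⟩, ⟨2 | 1⟩, ⟨2 | 1 1⟩, ⟨2 | 1 1 1⟩, ⟨2 | 1 1 1⟩, ⟨2 | 1 1 2⟩, ⟨2 | 1 2⟩, ⟨2 | 2 2⟩, ⟨3 | 0⟩, ⟨3 | 1⟩, ⟨3 | 1 1⟩, ⟨4 | 1⟩]


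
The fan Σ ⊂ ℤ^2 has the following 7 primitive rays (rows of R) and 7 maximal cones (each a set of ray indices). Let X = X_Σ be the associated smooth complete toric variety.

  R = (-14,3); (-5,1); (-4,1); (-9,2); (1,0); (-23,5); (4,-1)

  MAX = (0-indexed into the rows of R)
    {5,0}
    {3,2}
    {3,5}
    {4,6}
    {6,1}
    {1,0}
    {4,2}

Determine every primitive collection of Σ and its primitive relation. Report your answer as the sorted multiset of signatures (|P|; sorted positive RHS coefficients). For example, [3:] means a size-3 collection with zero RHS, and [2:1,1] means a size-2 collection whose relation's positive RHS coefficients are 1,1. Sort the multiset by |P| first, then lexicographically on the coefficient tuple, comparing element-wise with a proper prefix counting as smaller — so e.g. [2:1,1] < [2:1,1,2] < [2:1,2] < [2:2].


Σ has 14 primitive collections:

  • {2,6}:  v_{2} + v_{6} = 0 ; sig = [2:]
  • {0,3}:  v_{0} + v_{3} = v_{5} ; sig = [2:1]
  • {1,2}:  v_{1} + v_{2} = v_{3} ; sig = [2:1]
  • {1,3}:  v_{1} + v_{3} = v_{0} ; sig = [2:1]
  • {1,4}:  v_{1} + v_{4} = v_{2} ; sig = [2:1]
  • {3,6}:  v_{3} + v_{6} = v_{1} ; sig = [2:1]
  • {0,4}:  v_{0} + v_{4} = v_{2} + v_{3} ; sig = [2:1,1]
  • {5,6}:  v_{5} + v_{6} = v_{0} + v_{1} ; sig = [2:1,1]
  • {4,5}:  v_{4} + v_{5} = v_{2} + 2·v_{3} ; sig = [2:1,2]
  • {0,2}:  v_{0} + v_{2} = 2·v_{3} ; sig = [2:2]
  • {0,6}:  v_{0} + v_{6} = 2·v_{1} ; sig = [2:2]
  • {1,5}:  v_{1} + v_{5} = 2·v_{0} ; sig = [2:2]
  • {3,4}:  v_{3} + v_{4} = 2·v_{2} ; sig = [2:2]
  • {2,5}:  v_{2} + v_{5} = 3·v_{3} ; sig = [2:3]

Sorted signature multiset PRS(X):
    |P|=2: 14 collections, coeffs (), (1), (1), (1), (1), (1), (1,1), (1,1), (1,2), (2), (2), (2), (2), (3)


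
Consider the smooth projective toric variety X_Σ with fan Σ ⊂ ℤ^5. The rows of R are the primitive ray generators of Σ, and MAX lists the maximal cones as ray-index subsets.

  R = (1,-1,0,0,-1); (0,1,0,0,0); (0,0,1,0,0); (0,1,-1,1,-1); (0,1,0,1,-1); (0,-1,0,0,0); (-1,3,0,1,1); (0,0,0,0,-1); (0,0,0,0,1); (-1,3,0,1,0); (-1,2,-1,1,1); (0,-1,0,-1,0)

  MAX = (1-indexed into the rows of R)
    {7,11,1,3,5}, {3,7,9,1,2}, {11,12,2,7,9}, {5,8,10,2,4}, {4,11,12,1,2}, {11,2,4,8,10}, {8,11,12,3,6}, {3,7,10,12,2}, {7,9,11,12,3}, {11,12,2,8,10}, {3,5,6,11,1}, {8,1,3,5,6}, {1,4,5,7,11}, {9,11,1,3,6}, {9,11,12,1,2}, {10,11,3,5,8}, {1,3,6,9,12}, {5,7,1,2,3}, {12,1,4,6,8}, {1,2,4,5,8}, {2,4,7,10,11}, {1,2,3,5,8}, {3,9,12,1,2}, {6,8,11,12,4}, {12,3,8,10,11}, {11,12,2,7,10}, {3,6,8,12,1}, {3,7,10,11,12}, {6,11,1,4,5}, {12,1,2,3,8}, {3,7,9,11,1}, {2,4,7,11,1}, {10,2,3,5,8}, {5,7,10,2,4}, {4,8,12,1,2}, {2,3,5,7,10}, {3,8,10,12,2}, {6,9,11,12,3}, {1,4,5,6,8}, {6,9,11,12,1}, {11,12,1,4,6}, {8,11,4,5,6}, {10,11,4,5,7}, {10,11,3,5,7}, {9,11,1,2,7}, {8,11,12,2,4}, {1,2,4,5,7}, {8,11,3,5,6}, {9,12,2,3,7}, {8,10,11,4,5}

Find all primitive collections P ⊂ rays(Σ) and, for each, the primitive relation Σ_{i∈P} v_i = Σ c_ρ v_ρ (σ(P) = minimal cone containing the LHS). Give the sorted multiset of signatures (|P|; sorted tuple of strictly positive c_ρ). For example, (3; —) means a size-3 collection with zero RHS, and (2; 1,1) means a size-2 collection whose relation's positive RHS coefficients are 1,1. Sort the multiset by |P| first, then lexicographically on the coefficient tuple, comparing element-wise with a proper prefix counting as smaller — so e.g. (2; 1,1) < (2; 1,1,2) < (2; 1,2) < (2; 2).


Minimal non-faces — 18 found among 12 rays, 50 max cones:

  P = {2,6}:  v_{2} + v_{6} = 0  so sig = (2; —)
  P = {8,9}:  v_{8} + v_{9} = 0  so sig = (2; —)
  P = {3,4}:  v_{3} + v_{4} = v_{5}  so sig = (2; 1)
  P = {5,12}:  v_{5} + v_{12} = v_{8}  so sig = (2; 1)
  P = {7,8}:  v_{7} + v_{8} = v_{10}  so sig = (2; 1)
  P = {9,10}:  v_{9} + v_{10} = v_{7}  so sig = (2; 1)
  P = {1,10}:  v_{1} + v_{10} = v_{2} + v_{5}  so sig = (2; 1,1)
  P = {4,9}:  v_{4} + v_{9} = v_{1} + v_{11}  so sig = (2; 1,1)
  P = {6,7}:  v_{6} + v_{7} = v_{3} + v_{11}  so sig = (2; 1,1)
  P = {5,9}:  v_{5} + v_{9} = v_{1} + v_{3} + v_{11}  so sig = (2; 1,1,1)
  P = {6,10}:  v_{6} + v_{10} = v_{3} + v_{8} + v_{11}  so sig = (2; 1,1,1)
  P = {1,7,12}:  v_{1} + v_{7} + v_{12} = v_{2}  so sig = (3; 1)
  P = {1,8,11}:  v_{1} + v_{8} + v_{11} = v_{4}  so sig = (3; 1)
  P = {2,3,11}:  v_{2} + v_{3} + v_{11} = v_{7}  so sig = (3; 1)
  P = {2,5,11}:  v_{2} + v_{5} + v_{11} = v_{4} + v_{7}  so sig = (3; 1,1)
  P = {4,7,12}:  v_{4} + v_{7} + v_{12} = v_{2} + v_{8} + v_{11}  so sig = (3; 1,1,1)
  P = {4,10,12}:  v_{4} + v_{10} + v_{12} = v_{2} + 2·v_{8} + v_{11}  so sig = (3; 1,1,2)
  P = {1,3,11,12}:  v_{1} + v_{3} + v_{11} + v_{12} = 0  so sig = (4; —)

Hence PRS(X_Σ) =
{ (2; —) ×2,  (2; 1) ×4,  (2; 1,1) ×3,  (2; 1,1,1) ×2,  (3; 1) ×3,  (3; 1,1),  (3; 1,1,1),  (3; 1,1,2),  (4; —) }


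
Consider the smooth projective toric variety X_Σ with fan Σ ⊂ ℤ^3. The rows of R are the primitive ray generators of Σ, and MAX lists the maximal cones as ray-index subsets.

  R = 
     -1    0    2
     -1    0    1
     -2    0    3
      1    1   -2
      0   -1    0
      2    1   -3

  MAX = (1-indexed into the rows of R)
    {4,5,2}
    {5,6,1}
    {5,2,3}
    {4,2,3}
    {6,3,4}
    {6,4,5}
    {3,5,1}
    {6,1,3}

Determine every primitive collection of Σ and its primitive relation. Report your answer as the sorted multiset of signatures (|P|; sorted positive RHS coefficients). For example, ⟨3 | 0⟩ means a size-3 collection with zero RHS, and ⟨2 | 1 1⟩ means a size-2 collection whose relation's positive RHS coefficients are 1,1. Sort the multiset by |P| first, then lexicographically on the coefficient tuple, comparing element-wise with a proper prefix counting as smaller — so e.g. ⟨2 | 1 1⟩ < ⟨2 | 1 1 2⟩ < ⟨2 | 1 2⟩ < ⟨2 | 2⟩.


|primitive collections| = 5. Relations:

  P = {1,2}:  v_{1} + v_{2} = v_{3}  so sig = ⟨2 | 1⟩
  P = {2,6}:  v_{2} + v_{6} = v_{4}  so sig = ⟨2 | 1⟩
  P = {1,4}:  v_{1} + v_{4} = v_{3} + v_{6}  so sig = ⟨2 | 1 1⟩
  P = {3,5,6}:  v_{3} + v_{5} + v_{6} = 0  so sig = ⟨3 | 0⟩
  P = {3,4,5}:  v_{3} + v_{4} + v_{5} = v_{2}  so sig = ⟨3 | 1⟩

Signatures (|P|; sorted positive RHS coefficients), sorted:
{ ⟨2 | 1⟩ ×2,  ⟨2 | 1 1⟩,  ⟨3 | 0⟩,  ⟨3 | 1⟩ }


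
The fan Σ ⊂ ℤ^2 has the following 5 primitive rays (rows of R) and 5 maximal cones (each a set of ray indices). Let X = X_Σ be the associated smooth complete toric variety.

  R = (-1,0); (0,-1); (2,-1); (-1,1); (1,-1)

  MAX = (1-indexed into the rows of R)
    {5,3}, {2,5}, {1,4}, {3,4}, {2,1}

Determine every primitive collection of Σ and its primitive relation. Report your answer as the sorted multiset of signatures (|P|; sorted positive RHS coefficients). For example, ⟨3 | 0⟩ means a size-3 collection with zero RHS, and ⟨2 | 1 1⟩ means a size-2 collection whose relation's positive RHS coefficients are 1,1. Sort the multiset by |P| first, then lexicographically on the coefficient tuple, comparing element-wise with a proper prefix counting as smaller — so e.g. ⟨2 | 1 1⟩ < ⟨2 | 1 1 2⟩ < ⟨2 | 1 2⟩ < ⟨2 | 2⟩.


5 collections generate NE(X_Σ); each relation:

  • {4,5}:  v_{4} + v_{5} = 0  ⇒ sig = ⟨2 | 0⟩
  • {1,3}:  v_{1} + v_{3} = v_{5}  ⇒ sig = ⟨2 | 1⟩
  • {1,5}:  v_{1} + v_{5} = v_{2}  ⇒ sig = ⟨2 | 1⟩
  • {2,4}:  v_{2} + v_{4} = v_{1}  ⇒ sig = ⟨2 | 1⟩
  • {2,3}:  v_{2} + v_{3} = 2·v_{5}  ⇒ sig = ⟨2 | 2⟩

Hence PRS(X_Σ) =
    ⟨2 | 0⟩
    ⟨2 | 1⟩
    ⟨2 | 1⟩
    ⟨2 | 1⟩
    ⟨2 | 2⟩


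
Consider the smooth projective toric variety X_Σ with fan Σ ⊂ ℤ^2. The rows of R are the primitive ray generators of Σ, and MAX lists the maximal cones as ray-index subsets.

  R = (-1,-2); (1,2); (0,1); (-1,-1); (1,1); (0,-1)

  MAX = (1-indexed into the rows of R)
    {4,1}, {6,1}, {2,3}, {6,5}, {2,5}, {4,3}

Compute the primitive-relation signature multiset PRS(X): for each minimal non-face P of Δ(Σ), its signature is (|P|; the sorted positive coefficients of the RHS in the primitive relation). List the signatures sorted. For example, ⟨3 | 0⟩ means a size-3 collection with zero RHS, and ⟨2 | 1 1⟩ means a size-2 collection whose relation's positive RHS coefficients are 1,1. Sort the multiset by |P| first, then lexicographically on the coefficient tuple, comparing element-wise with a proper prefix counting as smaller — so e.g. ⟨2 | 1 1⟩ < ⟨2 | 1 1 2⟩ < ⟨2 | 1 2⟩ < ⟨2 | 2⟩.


Δ(Σ) — 6 vertices, 9 min non-faces:

  • {1,2}:  v_{1} + v_{2} = 0 — sig = ⟨2 | 0⟩
  • {3,6}:  v_{3} + v_{6} = 0 — sig = ⟨2 | 0⟩
  • {4,5}:  v_{4} + v_{5} = 0 — sig = ⟨2 | 0⟩
  • {1,3}:  v_{1} + v_{3} = v_{4} — sig = ⟨2 | 1⟩
  • {1,5}:  v_{1} + v_{5} = v_{6} — sig = ⟨2 | 1⟩
  • {2,4}:  v_{2} + v_{4} = v_{3} — sig = ⟨2 | 1⟩
  • {2,6}:  v_{2} + v_{6} = v_{5} — sig = ⟨2 | 1⟩
  • {3,5}:  v_{3} + v_{5} = v_{2} — sig = ⟨2 | 1⟩
  • {4,6}:  v_{4} + v_{6} = v_{1} — sig = ⟨2 | 1⟩

so the primitive-relation signature multiset is
[⟨2 | 0⟩, ⟨2 | 0⟩, ⟨2 | 0⟩, ⟨2 | 1⟩, ⟨2 | 1⟩, ⟨2 | 1⟩, ⟨2 | 1⟩, ⟨2 | 1⟩, ⟨2 | 1⟩]


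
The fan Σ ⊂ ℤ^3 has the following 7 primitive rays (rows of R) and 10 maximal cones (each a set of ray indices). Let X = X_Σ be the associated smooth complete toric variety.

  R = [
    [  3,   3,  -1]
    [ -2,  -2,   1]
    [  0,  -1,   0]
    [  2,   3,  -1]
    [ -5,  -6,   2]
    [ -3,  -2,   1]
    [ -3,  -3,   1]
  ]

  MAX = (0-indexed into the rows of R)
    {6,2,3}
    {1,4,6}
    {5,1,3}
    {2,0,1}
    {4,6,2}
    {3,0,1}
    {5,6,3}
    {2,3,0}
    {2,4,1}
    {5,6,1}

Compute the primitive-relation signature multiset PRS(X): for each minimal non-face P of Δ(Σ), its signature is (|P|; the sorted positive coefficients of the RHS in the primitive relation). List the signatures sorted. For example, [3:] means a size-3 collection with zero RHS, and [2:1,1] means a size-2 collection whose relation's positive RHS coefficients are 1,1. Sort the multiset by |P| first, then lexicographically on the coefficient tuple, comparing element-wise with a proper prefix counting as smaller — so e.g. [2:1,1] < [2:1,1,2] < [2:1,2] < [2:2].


9 collections generate NE(X_Σ); each relation:

  {0,6}:  v_{0} + v_{6} = 0  →  sig = [2:]
  {2,5}:  v_{2} + v_{5} = v_{6}  →  sig = [2:1]
  {3,4}:  v_{3} + v_{4} = v_{6}  →  sig = [2:1]
  {0,4}:  v_{0} + v_{4} = v_{1} + v_{2}  →  sig = [2:1,1]
  {0,5}:  v_{0} + v_{5} = v_{1} + v_{3}  →  sig = [2:1,1]
  {4,5}:  v_{4} + v_{5} = v_{1} + 2·v_{6}  →  sig = [2:1,2]
  {1,2,3}:  v_{1} + v_{2} + v_{3} = 0  →  sig = [3:]
  {1,2,6}:  v_{1} + v_{2} + v_{6} = v_{4}  →  sig = [3:1]
  {1,3,6}:  v_{1} + v_{3} + v_{6} = v_{5}  →  sig = [3:1]

so the primitive-relation signature multiset is
    [2:]
    [2:1]
    [2:1]
    [2:1,1]
    [2:1,1]
    [2:1,2]
    [3:]
    [3:1]
    [3:1]


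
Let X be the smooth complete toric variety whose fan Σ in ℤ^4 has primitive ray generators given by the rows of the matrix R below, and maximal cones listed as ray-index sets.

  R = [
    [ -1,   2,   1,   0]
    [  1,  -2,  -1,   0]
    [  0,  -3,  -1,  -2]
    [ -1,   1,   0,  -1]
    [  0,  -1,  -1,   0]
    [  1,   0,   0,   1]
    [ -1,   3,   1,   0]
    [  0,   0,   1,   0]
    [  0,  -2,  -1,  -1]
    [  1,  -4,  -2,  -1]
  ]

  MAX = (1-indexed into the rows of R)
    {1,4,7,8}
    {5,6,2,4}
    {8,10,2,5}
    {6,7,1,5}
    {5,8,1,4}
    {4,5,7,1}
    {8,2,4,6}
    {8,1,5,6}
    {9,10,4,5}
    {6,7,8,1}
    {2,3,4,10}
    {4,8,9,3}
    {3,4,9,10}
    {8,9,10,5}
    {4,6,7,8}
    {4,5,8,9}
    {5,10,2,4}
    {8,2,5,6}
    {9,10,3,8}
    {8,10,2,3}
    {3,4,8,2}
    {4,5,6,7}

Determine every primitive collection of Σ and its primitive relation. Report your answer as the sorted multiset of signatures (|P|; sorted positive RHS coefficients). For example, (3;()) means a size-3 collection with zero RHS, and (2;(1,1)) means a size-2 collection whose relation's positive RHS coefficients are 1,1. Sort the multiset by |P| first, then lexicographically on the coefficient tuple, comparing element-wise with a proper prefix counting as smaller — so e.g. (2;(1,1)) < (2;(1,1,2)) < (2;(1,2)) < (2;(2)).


Σ has 18 primitive collections:

  P={1,2}:  v_{1} + v_{2} = 0  ⇒ sig = (2;())
  P={1,10}:  v_{1} + v_{10} = v_{9}  ⇒ sig = (2;(1))
  P={2,9}:  v_{2} + v_{9} = v_{10}  ⇒ sig = (2;(1))
  P={6,9}:  v_{6} + v_{9} = v_{2}  ⇒ sig = (2;(1))
  P={7,9}:  v_{7} + v_{9} = v_{4}  ⇒ sig = (2;(1))
  P={2,7}:  v_{2} + v_{7} = v_{4} + v_{6}  ⇒ sig = (2;(1,1))
  P={7,10}:  v_{7} + v_{10} = v_{2} + v_{4}  ⇒ sig = (2;(1,1))
  P={1,3}:  v_{1} + v_{3} = v_{4} + v_{8} + v_{9}  ⇒ sig = (2;(1,1,1))
  P={1,9}:  v_{1} + v_{9} = v_{4} + v_{5} + v_{8}  ⇒ sig = (2;(1,1,1))
  P={3,6}:  v_{3} + v_{6} = 2·v_{2} + v_{4} + v_{8}  ⇒ sig = (2;(1,1,2))
  P={3,7}:  v_{3} + v_{7} = v_{2} + 2·v_{4} + v_{8}  ⇒ sig = (2;(1,1,2))
  P={3,5}:  v_{3} + v_{5} = 2·v_{9}  ⇒ sig = (2;(2))
  P={6,10}:  v_{6} + v_{10} = 2·v_{2}  ⇒ sig = (2;(2))
  P={1,4,6}:  v_{1} + v_{4} + v_{6} = v_{7}  ⇒ sig = (3;(1))
  P={4,8,10}:  v_{4} + v_{8} + v_{10} = v_{3}  ⇒ sig = (3;(1))
  P={5,7,8}:  v_{5} + v_{7} + v_{8} = v_{1}  ⇒ sig = (3;(1))
  P={4,5,6,8}:  v_{4} + v_{5} + v_{6} + v_{8} = 0  ⇒ sig = (4;())
  P={2,4,5,8}:  v_{2} + v_{4} + v_{5} + v_{8} = v_{9}  ⇒ sig = (4;(1))

Signatures (|P|; sorted positive RHS coefficients), sorted:
    |P|=2: 13 collections, coeffs (), (1), (1), (1), (1), (1,1), (1,1), (1,1,1), (1,1,1), (1,1,2), (1,1,2), (2), (2)
    |P|=3: 3 collections, coeffs (1), (1), (1)
    |P|=4: 2 collections, coeffs (), (1)


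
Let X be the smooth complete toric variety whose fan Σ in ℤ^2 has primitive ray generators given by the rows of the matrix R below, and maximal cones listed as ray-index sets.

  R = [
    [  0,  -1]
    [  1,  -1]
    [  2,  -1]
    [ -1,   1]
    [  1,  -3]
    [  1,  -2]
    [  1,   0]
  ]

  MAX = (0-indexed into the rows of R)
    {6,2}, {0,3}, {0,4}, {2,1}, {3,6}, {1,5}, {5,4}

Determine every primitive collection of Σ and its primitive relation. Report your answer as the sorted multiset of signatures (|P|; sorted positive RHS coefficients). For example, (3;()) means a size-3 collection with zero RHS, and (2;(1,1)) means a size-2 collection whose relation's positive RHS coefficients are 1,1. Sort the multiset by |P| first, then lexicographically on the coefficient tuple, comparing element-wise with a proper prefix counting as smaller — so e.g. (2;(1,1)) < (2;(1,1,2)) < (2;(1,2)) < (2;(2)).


Δ(Σ) — 7 vertices, 14 min non-faces:

  {1,3}:  v_{1} + v_{3} = 0 — sig = (2;())
  {0,1}:  v_{0} + v_{1} = v_{5} — sig = (2;(1))
  {0,5}:  v_{0} + v_{5} = v_{4} — sig = (2;(1))
  {0,6}:  v_{0} + v_{6} = v_{1} — sig = (2;(1))
  {1,6}:  v_{1} + v_{6} = v_{2} — sig = (2;(1))
  {2,3}:  v_{2} + v_{3} = v_{6} — sig = (2;(1))
  {3,5}:  v_{3} + v_{5} = v_{0} — sig = (2;(1))
  {4,6}:  v_{4} + v_{6} = v_{1} + v_{5} — sig = (2;(1,1))
  {2,4}:  v_{2} + v_{4} = 2·v_{1} + v_{5} — sig = (2;(1,2))
  {0,2}:  v_{0} + v_{2} = 2·v_{1} — sig = (2;(2))
  {1,4}:  v_{1} + v_{4} = 2·v_{5} — sig = (2;(2))
  {3,4}:  v_{3} + v_{4} = 2·v_{0} — sig = (2;(2))
  {5,6}:  v_{5} + v_{6} = 2·v_{1} — sig = (2;(2))
  {2,5}:  v_{2} + v_{5} = 3·v_{1} — sig = (2;(3))

Signatures (|P|; sorted positive RHS coefficients), sorted:
    (2;())
    (2;(1))
    (2;(1))
    (2;(1))
    (2;(1))
    (2;(1))
    (2;(1))
    (2;(1,1))
    (2;(1,2))
    (2;(2))
    (2;(2))
    (2;(2))
    (2;(2))
    (2;(3))


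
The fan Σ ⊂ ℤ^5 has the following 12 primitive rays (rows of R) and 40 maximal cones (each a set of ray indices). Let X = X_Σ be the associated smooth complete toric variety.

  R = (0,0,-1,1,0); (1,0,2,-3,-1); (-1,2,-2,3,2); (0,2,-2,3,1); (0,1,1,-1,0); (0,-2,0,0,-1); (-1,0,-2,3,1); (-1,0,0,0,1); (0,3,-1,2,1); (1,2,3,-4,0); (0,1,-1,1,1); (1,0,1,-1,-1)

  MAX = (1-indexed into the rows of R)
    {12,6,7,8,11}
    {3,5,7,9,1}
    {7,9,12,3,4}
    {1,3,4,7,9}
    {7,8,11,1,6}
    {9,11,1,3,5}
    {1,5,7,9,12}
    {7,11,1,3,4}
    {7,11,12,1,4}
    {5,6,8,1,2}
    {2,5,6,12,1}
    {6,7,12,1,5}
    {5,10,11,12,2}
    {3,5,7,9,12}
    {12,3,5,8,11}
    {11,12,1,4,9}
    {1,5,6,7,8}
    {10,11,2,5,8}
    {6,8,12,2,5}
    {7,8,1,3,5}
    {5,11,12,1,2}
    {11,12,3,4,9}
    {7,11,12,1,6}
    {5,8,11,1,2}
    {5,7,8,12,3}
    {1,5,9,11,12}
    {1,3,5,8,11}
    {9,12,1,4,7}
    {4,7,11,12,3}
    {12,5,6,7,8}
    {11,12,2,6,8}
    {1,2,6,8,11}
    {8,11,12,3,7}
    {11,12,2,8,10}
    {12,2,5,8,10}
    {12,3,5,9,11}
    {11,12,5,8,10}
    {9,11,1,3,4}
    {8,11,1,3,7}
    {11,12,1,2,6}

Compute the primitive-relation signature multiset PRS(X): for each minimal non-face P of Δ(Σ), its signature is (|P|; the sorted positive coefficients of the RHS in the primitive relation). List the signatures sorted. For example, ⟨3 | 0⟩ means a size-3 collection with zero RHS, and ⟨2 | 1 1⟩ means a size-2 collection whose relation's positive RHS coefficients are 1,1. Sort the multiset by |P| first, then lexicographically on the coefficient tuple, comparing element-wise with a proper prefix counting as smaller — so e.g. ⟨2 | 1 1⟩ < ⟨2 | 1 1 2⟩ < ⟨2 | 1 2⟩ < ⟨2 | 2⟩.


Primitive collections (22):

  P = {2,7}:  v_{2} + v_{7} = 0 ; sig = ⟨2 | 0⟩
  P = {3,6}:  v_{3} + v_{6} = v_{7} ; sig = ⟨2 | 1⟩
  P = {4,5}:  v_{4} + v_{5} = v_{9} ; sig = ⟨2 | 1⟩
  P = {4,8}:  v_{4} + v_{8} = v_{3} ; sig = ⟨2 | 1⟩
  P = {2,3}:  v_{2} + v_{3} = v_{5} + v_{11} ; sig = ⟨2 | 1 1⟩
  P = {8,9}:  v_{8} + v_{9} = v_{3} + v_{5} ; sig = ⟨2 | 1 1⟩
  P = {1,10}:  v_{1} + v_{10} = v_{2} + v_{5} + v_{11} ; sig = ⟨2 | 1 1 1⟩
  P = {4,6}:  v_{4} + v_{6} = v_{1} + v_{7} + v_{12} ; sig = ⟨2 | 1 1 1⟩
  P = {6,10}:  v_{6} + v_{10} = v_{2} + v_{8} + v_{12} ; sig = ⟨2 | 1 1 1⟩
  P = {2,4}:  v_{2} + v_{4} = v_{1} + v_{5} + v_{11} + v_{12} ; sig = ⟨2 | 1 1 1 1⟩
  P = {6,9}:  v_{6} + v_{9} = v_{1} + v_{5} + v_{7} + v_{12} ; sig = ⟨2 | 1 1 1 1⟩
  P = {7,10}:  v_{7} + v_{10} = v_{5} + v_{8} + v_{11} + v_{12} ; sig = ⟨2 | 1 1 1 1⟩
  P = {2,9}:  v_{2} + v_{9} = v_{1} + 2·v_{5} + v_{11} + v_{12} ; sig = ⟨2 | 1 1 1 2⟩
  P = {3,10}:  v_{3} + v_{10} = 2·v_{5} + v_{8} + 2·v_{11} + v_{12} ; sig = ⟨2 | 1 1 2 2⟩
  P = {4,10}:  v_{4} + v_{10} = 2·v_{5} + 2·v_{11} + v_{12} ; sig = ⟨2 | 1 2 2⟩
  P = {9,10}:  v_{9} + v_{10} = 3·v_{5} + 2·v_{11} + v_{12} ; sig = ⟨2 | 1 2 3⟩
  P = {1,8,12}:  v_{1} + v_{8} + v_{12} = 0 ; sig = ⟨3 | 0⟩
  P = {5,6,11}:  v_{5} + v_{6} + v_{11} = 0 ; sig = ⟨3 | 0⟩
  P = {1,3,12}:  v_{1} + v_{3} + v_{12} = v_{4} ; sig = ⟨3 | 1⟩
  P = {5,7,11}:  v_{5} + v_{7} + v_{11} = v_{3} ; sig = ⟨3 | 1⟩
  P = {7,9,11}:  v_{7} + v_{9} + v_{11} = v_{3} + v_{4} ; sig = ⟨3 | 1 1⟩
  P = {2,5,8,11,12}:  v_{2} + v_{5} + v_{8} + v_{11} + v_{12} = v_{10} ; sig = ⟨5 | 1⟩

Sorted signature multiset PRS(X):
    |P|=2: 16 collections, coeffs (), (1), (1), (1), (1,1), (1,1), (1,1,1), (1,1,1), (1,1,1), (1,1,1,1), (1,1,1,1), (1,1,1,1), (1,1,1,2), (1,1,2,2), (1,2,2), (1,2,3)
    |P|=3: 5 collections, coeffs (), (), (1), (1), (1,1)
    |P|=5: 1 collection, coeffs (1)


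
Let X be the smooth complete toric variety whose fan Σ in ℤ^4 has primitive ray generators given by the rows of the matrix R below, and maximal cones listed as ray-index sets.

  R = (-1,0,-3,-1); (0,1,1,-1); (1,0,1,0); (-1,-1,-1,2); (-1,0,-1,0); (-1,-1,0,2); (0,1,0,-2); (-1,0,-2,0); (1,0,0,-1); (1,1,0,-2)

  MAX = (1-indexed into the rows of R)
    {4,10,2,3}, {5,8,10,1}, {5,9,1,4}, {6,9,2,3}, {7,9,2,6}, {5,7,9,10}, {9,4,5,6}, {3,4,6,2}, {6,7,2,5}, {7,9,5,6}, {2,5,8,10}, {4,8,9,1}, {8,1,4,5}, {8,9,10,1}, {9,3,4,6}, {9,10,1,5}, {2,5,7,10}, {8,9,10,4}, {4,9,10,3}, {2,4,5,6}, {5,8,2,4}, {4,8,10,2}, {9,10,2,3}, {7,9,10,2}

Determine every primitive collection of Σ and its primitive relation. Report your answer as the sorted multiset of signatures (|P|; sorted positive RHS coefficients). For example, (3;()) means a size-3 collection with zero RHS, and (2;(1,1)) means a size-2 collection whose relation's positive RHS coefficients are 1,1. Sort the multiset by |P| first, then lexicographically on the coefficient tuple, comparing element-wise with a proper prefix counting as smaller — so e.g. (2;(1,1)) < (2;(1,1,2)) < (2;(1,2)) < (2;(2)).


Δ(Σ) — 10 vertices, 17 min non-faces:

  P = {3,5}:  v_{3} + v_{5} = 0 ; sig = (2;())
  P = {6,10}:  v_{6} + v_{10} = 0 ; sig = (2;())
  P = {4,7}:  v_{4} + v_{7} = v_{5} ; sig = (2;(1))
  P = {1,3}:  v_{1} + v_{3} = v_{8} + v_{9} ; sig = (2;(1,1))
  P = {3,7}:  v_{3} + v_{7} = v_{2} + v_{9} ; sig = (2;(1,1))
  P = {3,8}:  v_{3} + v_{8} = v_{4} + v_{10} ; sig = (2;(1,1))
  P = {6,8}:  v_{6} + v_{8} = v_{4} + v_{5} ; sig = (2;(1,1))
  P = {1,6}:  v_{1} + v_{6} = v_{4} + 2·v_{5} + v_{9} ; sig = (2;(1,1,2))
  P = {1,7}:  v_{1} + v_{7} = 3·v_{5} + v_{9} + v_{10} ; sig = (2;(1,1,3))
  P = {1,2}:  v_{1} + v_{2} = 2·v_{5} + v_{10} ; sig = (2;(1,2))
  P = {7,8}:  v_{7} + v_{8} = 2·v_{5} + v_{10} ; sig = (2;(1,2))
  P = {2,4,9}:  v_{2} + v_{4} + v_{9} = 0 ; sig = (3;())
  P = {2,5,9}:  v_{2} + v_{5} + v_{9} = v_{7} ; sig = (3;(1))
  P = {4,5,10}:  v_{4} + v_{5} + v_{10} = v_{8} ; sig = (3;(1))
  P = {5,8,9}:  v_{5} + v_{8} + v_{9} = v_{1} ; sig = (3;(1))
  P = {2,8,9}:  v_{2} + v_{8} + v_{9} = v_{5} + v_{10} ; sig = (3;(1,1))
  P = {1,4,10}:  v_{1} + v_{4} + v_{10} = 2·v_{8} + v_{9} ; sig = (3;(1,2))

Signatures (|P|; sorted positive RHS coefficients), sorted:
{ (2;()) ×2,  (2;(1)),  (2;(1,1)) ×4,  (2;(1,1,2)),  (2;(1,1,3)),  (2;(1,2)) ×2,  (3;()),  (3;(1)) ×3,  (3;(1,1)),  (3;(1,2)) }


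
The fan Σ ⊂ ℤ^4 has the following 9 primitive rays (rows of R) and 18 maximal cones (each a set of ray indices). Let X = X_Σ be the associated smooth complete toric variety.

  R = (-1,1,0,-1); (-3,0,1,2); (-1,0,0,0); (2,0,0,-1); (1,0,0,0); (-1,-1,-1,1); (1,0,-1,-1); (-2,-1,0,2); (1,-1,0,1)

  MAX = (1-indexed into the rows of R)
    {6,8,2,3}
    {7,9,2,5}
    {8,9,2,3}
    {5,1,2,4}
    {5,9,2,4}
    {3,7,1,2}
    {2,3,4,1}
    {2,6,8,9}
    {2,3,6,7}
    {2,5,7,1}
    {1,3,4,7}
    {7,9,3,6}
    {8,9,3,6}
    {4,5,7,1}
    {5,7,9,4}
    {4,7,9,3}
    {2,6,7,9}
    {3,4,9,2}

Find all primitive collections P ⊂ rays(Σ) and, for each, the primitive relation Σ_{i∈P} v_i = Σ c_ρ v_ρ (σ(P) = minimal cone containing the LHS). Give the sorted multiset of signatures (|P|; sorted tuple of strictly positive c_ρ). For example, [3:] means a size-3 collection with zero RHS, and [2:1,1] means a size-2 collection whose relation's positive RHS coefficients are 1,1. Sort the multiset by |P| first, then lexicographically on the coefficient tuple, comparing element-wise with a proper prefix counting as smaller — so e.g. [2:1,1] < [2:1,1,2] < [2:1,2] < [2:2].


Minimal non-faces — 12 found among 9 rays, 18 max cones:

  {1,9}:  v_{1} + v_{9} = 0 ; sig = [2:]
  {3,5}:  v_{3} + v_{5} = 0 ; sig = [2:]
  {7,8}:  v_{7} + v_{8} = v_{6} ; sig = [2:1]
  {4,8}:  v_{4} + v_{8} = v_{3} + v_{9} ; sig = [2:1,1]
  {1,8}:  v_{1} + v_{8} = v_{2} + v_{3} + v_{7} ; sig = [2:1,1,1]
  {4,6}:  v_{4} + v_{6} = v_{3} + v_{7} + v_{9} ; sig = [2:1,1,1]
  {5,8}:  v_{5} + v_{8} = v_{2} + v_{7} + v_{9} ; sig = [2:1,1,1]
  {1,6}:  v_{1} + v_{6} = v_{2} + v_{3} + 2·v_{7} ; sig = [2:1,1,2]
  {5,6}:  v_{5} + v_{6} = v_{2} + 2·v_{7} + v_{9} ; sig = [2:1,1,2]
  {2,4,7}:  v_{2} + v_{4} + v_{7} = 0 ; sig = [3:]
  {2,3,7,9}:  v_{2} + v_{3} + v_{7} + v_{9} = v_{8} ; sig = [4:1]
  {2,3,6,9}:  v_{2} + v_{3} + v_{6} + v_{9} = 2·v_{8} ; sig = [4:2]

Sorted signature multiset PRS(X):
    |P|=2: 9 collections, coeffs (), (), (1), (1,1), (1,1,1), (1,1,1), (1,1,1), (1,1,2), (1,1,2)
    |P|=3: 1 collection, coeffs ()
    |P|=4: 2 collections, coeffs (1), (2)


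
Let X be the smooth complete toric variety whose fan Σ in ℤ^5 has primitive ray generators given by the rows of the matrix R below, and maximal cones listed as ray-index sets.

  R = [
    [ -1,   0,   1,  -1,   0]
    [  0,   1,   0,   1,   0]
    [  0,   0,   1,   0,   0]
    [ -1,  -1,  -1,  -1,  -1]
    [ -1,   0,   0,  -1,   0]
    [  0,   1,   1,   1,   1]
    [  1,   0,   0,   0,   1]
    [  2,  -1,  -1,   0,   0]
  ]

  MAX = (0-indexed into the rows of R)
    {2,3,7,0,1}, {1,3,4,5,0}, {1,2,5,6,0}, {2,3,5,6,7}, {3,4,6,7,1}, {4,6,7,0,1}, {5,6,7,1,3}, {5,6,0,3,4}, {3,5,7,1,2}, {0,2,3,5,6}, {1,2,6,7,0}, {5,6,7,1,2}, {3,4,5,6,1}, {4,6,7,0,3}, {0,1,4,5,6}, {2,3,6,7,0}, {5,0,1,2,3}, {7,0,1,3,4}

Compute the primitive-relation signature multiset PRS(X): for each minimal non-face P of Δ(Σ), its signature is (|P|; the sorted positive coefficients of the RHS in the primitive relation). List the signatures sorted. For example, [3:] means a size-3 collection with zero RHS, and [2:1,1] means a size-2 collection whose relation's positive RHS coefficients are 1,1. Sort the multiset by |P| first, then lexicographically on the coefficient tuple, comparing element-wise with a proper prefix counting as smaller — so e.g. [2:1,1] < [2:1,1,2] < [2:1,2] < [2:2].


Primitive collections (5):

  {2,4}:  v_{2} + v_{4} = v_{0}  ⇒ sig = [2:1]
  {4,5,7}:  v_{4} + v_{5} + v_{7} = v_{6}  ⇒ sig = [3:1]
  {0,5,7}:  v_{0} + v_{5} + v_{7} = v_{2} + v_{6}  ⇒ sig = [3:1,1]
  {1,2,3,6}:  v_{1} + v_{2} + v_{3} + v_{6} = 0  ⇒ sig = [4:]
  {0,1,3,6}:  v_{0} + v_{1} + v_{3} + v_{6} = v_{4}  ⇒ sig = [4:1]

so the primitive-relation signature multiset is
    [2:1]
    [3:1]
    [3:1,1]
    [4:]
    [4:1]


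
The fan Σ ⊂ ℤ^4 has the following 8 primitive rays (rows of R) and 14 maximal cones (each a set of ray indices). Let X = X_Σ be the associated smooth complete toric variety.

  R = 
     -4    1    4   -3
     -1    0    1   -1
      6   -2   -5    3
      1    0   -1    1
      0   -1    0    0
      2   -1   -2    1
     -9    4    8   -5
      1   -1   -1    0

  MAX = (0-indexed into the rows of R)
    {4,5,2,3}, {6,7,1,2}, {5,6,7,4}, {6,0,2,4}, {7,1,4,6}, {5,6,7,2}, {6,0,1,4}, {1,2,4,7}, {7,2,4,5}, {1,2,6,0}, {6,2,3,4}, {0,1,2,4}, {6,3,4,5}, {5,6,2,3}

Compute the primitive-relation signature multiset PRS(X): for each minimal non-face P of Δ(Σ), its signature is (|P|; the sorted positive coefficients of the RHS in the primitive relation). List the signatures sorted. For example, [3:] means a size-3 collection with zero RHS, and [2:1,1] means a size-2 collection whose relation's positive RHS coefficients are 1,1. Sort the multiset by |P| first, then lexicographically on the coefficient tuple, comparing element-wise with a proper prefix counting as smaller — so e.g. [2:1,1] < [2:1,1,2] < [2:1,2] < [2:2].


Δ(Σ) — 8 vertices, 9 min non-faces:

  P={1,3}:  v_{1} + v_{3} = 0  ⇒ sig = [2:]
  P={1,5}:  v_{1} + v_{5} = v_{7}  ⇒ sig = [2:1]
  P={3,7}:  v_{3} + v_{7} = v_{5}  ⇒ sig = [2:1]
  P={0,3}:  v_{0} + v_{3} = v_{2} + v_{4} + v_{6}  ⇒ sig = [2:1,1,1]
  P={0,5}:  v_{0} + v_{5} = 2·v_{1}  ⇒ sig = [2:2]
  P={0,7}:  v_{0} + v_{7} = 3·v_{1}  ⇒ sig = [2:3]
  P={1,2,4,6}:  v_{1} + v_{2} + v_{4} + v_{6} = v_{0}  ⇒ sig = [4:1]
  P={2,4,5,6}:  v_{2} + v_{4} + v_{5} + v_{6} = v_{1}  ⇒ sig = [4:1]
  P={2,4,6,7}:  v_{2} + v_{4} + v_{6} + v_{7} = 2·v_{1}  ⇒ sig = [4:2]

Sorted signature multiset PRS(X):
    [2:]
    [2:1]
    [2:1]
    [2:1,1,1]
    [2:2]
    [2:3]
    [4:1]
    [4:1]
    [4:2]


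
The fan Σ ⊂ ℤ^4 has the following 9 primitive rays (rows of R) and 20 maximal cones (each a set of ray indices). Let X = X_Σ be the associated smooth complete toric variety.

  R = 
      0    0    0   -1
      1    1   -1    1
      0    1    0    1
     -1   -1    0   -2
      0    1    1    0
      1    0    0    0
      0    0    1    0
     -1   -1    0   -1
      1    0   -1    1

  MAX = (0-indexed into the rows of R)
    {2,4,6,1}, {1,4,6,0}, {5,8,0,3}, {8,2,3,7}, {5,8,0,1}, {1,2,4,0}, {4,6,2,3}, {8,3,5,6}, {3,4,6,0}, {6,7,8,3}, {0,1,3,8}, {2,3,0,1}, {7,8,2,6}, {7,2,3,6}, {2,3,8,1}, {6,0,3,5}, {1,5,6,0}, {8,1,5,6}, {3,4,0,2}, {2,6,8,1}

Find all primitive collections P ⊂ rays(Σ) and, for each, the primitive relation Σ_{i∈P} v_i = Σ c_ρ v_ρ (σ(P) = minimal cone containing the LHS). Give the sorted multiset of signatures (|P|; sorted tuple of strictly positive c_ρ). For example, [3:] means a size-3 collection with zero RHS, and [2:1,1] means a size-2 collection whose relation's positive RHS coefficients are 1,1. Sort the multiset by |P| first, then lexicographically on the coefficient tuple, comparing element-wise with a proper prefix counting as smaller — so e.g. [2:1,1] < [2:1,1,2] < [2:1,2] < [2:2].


Σ has 14 primitive collections:

  • {0,7}:  v_{0} + v_{7} = v_{3} — sig = [2:1]
  • {2,5}:  v_{2} + v_{5} = v_{1} + v_{6} — sig = [2:1,1]
  • {4,8}:  v_{4} + v_{8} = v_{1} + v_{6} — sig = [2:1,1]
  • {1,7}:  v_{1} + v_{7} = v_{2} + v_{3} + v_{8} — sig = [2:1,1,1]
  • {4,7}:  v_{4} + v_{7} = v_{2} + v_{3} + v_{6} — sig = [2:1,1,1]
  • {5,7}:  v_{5} + v_{7} = v_{3} + v_{6} + v_{8} — sig = [2:1,1,1]
  • {4,5}:  v_{4} + v_{5} = v_{0} + v_{1} + 2·v_{6} — sig = [2:1,1,2]
  • {0,2,6}:  v_{0} + v_{2} + v_{6} = v_{4} — sig = [3:1]
  • {0,2,8}:  v_{0} + v_{2} + v_{8} = v_{1} — sig = [3:1]
  • {0,6,8}:  v_{0} + v_{6} + v_{8} = v_{5} — sig = [3:1]
  • {1,3,6}:  v_{1} + v_{3} + v_{6} = v_{0} — sig = [3:1]
  • {1,3,4}:  v_{1} + v_{3} + v_{4} = 2·v_{0} + v_{2} — sig = [3:1,2]
  • {1,3,5}:  v_{1} + v_{3} + v_{5} = 2·v_{0} + v_{8} — sig = [3:1,2]
  • {2,3,6,8}:  v_{2} + v_{3} + v_{6} + v_{8} = 0 — sig = [4:]

Hence PRS(X_Σ) =
    [2:1]
    [2:1,1]
    [2:1,1]
    [2:1,1,1]
    [2:1,1,1]
    [2:1,1,1]
    [2:1,1,2]
    [3:1]
    [3:1]
    [3:1]
    [3:1]
    [3:1,2]
    [3:1,2]
    [4:]
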